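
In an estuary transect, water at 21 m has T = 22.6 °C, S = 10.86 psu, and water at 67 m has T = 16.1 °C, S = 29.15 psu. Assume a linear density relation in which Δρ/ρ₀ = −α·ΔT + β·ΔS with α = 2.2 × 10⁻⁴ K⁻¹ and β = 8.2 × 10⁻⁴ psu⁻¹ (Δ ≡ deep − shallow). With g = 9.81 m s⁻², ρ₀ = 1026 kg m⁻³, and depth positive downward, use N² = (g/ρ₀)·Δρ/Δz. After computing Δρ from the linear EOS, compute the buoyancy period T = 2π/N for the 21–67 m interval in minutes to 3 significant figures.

ΔT = -6.5 K, ΔS = +18.29 psu (deep − shallow).
Δρ/ρ₀ = −αΔT + βΔS = 1.43 × 10⁻³ + 0.0149978 = 0.0164278, so Δρ ≈ 16.85 kg m⁻³.
N² = (g/ρ₀)·Δρ/Δz = g·(Δρ/ρ₀)/Δz = 9.81 × 0.0164278 / 46 = 3.5034 × 10⁻³ s⁻².
N = √(3.5034 × 10⁻³) = 0.059190 rad s⁻¹ → T = 2π/N = 106.15 s = 1.7692 min ≈ 1.77 min.

1.77 min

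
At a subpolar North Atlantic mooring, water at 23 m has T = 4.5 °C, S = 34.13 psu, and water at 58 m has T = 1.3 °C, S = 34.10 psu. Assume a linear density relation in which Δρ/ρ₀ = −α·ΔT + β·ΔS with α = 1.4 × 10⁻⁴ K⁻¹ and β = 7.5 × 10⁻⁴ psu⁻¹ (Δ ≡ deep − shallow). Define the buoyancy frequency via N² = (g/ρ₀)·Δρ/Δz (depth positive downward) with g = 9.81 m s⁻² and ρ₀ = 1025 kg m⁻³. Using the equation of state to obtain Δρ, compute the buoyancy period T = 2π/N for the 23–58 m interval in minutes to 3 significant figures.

ΔT = -3.2 K, ΔS = -0.03 psu (deep − shallow).
Δρ/ρ₀ = −αΔT + βΔS = 4.48 × 10⁻⁴ − 2.25 × 10⁻⁵ = 4.255 × 10⁻⁴, so Δρ ≈ 0.4361 kg m⁻³.
N² = (g/ρ₀)·Δρ/Δz = g·(Δρ/ρ₀)/Δz = 9.81 × 4.255 × 10⁻⁴ / 35 = 1.1926 × 10⁻⁴ s⁻².
N = √(1.1926 × 10⁻⁴) = 0.010921 rad s⁻¹ → T = 2π/N = 575.33 s = 9.5888 min ≈ 9.59 min.

9.59 min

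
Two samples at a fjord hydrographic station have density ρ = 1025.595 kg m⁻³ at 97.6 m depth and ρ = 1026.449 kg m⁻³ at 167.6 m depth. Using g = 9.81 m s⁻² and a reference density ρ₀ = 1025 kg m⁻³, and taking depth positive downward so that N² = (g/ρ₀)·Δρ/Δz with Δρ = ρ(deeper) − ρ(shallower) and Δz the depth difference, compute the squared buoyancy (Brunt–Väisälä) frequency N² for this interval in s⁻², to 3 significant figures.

1.17 × 10⁻⁴ s⁻²

Δρ = 1026.449 − 1025.595 = 0.854 kg m⁻³ over Δz = 167.6 − 97.6 = 70 m.
N² = (9.81/1025) × (0.854/70) = 1.1676 × 10⁻⁴ s⁻² ≈ 1.17 × 10⁻⁴ s⁻².
Since Δρ > 0 the layer is stably stratified.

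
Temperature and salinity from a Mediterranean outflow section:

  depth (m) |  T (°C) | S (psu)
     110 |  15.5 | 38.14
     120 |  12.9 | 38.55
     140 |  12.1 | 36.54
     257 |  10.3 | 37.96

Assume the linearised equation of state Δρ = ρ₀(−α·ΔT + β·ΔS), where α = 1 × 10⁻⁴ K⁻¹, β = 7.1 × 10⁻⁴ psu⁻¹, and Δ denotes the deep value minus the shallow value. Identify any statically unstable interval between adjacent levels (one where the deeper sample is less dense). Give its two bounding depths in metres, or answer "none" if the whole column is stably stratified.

120–140 m

Evaluate Δρ/ρ₀ = −αΔT + βΔS across each adjacent pair:
  110–120 m: −αΔT+βΔS = −(1 × 10⁻⁴)(-2.6)+(7.1 × 10⁻⁴)(+0.41) = 5.5 × 10⁻⁴ → stable
  120–140 m: −αΔT+βΔS = −(1 × 10⁻⁴)(-0.8)+(7.1 × 10⁻⁴)(-2.01) = -1.3 × 10⁻³ → UNSTABLE
  140–257 m: −αΔT+βΔS = −(1 × 10⁻⁴)(-1.8)+(7.1 × 10⁻⁴)(+1.42) = 1.2 × 10⁻³ → stable
The 120–140 m interval has Δρ < 0: lighter water underlies denser water.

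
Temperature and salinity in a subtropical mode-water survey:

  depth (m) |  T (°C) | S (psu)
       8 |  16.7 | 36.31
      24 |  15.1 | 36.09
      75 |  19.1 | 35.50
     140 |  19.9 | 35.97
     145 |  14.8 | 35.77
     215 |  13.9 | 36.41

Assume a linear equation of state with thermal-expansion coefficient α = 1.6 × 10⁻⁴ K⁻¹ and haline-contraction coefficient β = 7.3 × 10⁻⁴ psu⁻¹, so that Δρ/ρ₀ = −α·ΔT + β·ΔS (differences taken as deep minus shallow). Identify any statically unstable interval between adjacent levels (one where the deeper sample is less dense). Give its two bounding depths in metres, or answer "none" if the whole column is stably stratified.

24–75 m

Evaluate Δρ/ρ₀ = −αΔT + βΔS across each adjacent pair:
  8–24 m: −αΔT+βΔS = −(1.6 × 10⁻⁴)(-1.6)+(7.3 × 10⁻⁴)(-0.22) = 9.5 × 10⁻⁵ → stable
  24–75 m: −αΔT+βΔS = −(1.6 × 10⁻⁴)(+4.0)+(7.3 × 10⁻⁴)(-0.59) = -1.1 × 10⁻³ → UNSTABLE
  75–140 m: −αΔT+βΔS = −(1.6 × 10⁻⁴)(+0.8)+(7.3 × 10⁻⁴)(+0.47) = 2.2 × 10⁻⁴ → stable
  140–145 m: −αΔT+βΔS = −(1.6 × 10⁻⁴)(-5.1)+(7.3 × 10⁻⁴)(-0.20) = 6.7 × 10⁻⁴ → stable
  145–215 m: −αΔT+βΔS = −(1.6 × 10⁻⁴)(-0.9)+(7.3 × 10⁻⁴)(+0.64) = 6.1 × 10⁻⁴ → stable
The 24–75 m interval has Δρ < 0: lighter water underlies denser water.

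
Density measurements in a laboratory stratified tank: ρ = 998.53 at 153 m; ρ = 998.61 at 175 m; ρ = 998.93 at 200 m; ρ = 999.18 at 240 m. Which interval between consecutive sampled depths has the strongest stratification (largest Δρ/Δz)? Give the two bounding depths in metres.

Compute the density gradient over each adjacent pair:
  153–175 m: Δρ/Δz = 0.08/22 = 3.6 × 10⁻³ kg m⁻⁴
  175–200 m: Δρ/Δz = 0.32/25 = 0.013 kg m⁻⁴
  200–240 m: Δρ/Δz = 0.25/40 = 6.3 × 10⁻³ kg m⁻⁴
The largest gradient is in the 175–200 m interval — the pycnocline.

175–200 m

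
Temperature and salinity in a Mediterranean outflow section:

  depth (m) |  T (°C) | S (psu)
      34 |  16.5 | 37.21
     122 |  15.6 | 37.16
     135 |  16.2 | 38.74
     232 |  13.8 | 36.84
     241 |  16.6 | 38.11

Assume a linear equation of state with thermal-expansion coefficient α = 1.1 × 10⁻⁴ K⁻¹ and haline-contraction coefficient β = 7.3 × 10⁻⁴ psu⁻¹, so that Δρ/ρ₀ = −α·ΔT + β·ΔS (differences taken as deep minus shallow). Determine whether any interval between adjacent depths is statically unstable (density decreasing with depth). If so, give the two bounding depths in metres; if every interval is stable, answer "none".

Evaluate Δρ/ρ₀ = −αΔT + βΔS across each adjacent pair:
  34–122 m: −αΔT+βΔS = −(1.1 × 10⁻⁴)(-0.9)+(7.3 × 10⁻⁴)(-0.05) = 6.3 × 10⁻⁵ → stable
  122–135 m: −αΔT+βΔS = −(1.1 × 10⁻⁴)(+0.6)+(7.3 × 10⁻⁴)(+1.58) = 1.1 × 10⁻³ → stable
  135–232 m: −αΔT+βΔS = −(1.1 × 10⁻⁴)(-2.4)+(7.3 × 10⁻⁴)(-1.90) = -1.1 × 10⁻³ → UNSTABLE
  232–241 m: −αΔT+βΔS = −(1.1 × 10⁻⁴)(+2.8)+(7.3 × 10⁻⁴)(+1.27) = 6.2 × 10⁻⁴ → stable
The 135–232 m interval has Δρ < 0: lighter water underlies denser water.

135–232 m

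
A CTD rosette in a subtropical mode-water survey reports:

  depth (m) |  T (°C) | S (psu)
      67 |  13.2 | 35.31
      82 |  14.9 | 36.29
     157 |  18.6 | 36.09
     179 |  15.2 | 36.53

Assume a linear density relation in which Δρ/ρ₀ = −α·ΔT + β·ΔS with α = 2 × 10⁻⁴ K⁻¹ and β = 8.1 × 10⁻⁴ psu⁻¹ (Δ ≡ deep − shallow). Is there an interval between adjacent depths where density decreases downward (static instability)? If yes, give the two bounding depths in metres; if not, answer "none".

82–157 m

Evaluate Δρ/ρ₀ = −αΔT + βΔS across each adjacent pair:
  67–82 m: −αΔT+βΔS = −(2 × 10⁻⁴)(+1.7)+(8.1 × 10⁻⁴)(+0.98) = 4.5 × 10⁻⁴ → stable
  82–157 m: −αΔT+βΔS = −(2 × 10⁻⁴)(+3.7)+(8.1 × 10⁻⁴)(-0.20) = -9.0 × 10⁻⁴ → UNSTABLE
  157–179 m: −αΔT+βΔS = −(2 × 10⁻⁴)(-3.4)+(8.1 × 10⁻⁴)(+0.44) = 1.0 × 10⁻³ → stable
The 82–157 m interval has Δρ < 0: lighter water underlies denser water.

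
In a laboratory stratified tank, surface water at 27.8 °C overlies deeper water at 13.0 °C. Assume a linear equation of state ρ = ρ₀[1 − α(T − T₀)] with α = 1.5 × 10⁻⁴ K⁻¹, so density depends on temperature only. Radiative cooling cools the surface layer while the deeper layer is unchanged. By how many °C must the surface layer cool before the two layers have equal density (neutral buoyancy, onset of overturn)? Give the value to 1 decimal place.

With temperature the only control, equal density requires T_surf′ = T_deep.
T_surf′ = 13.0 °C.
Cooling required: 27.8 − 13.0 = 14.8 °C.

14.8 °C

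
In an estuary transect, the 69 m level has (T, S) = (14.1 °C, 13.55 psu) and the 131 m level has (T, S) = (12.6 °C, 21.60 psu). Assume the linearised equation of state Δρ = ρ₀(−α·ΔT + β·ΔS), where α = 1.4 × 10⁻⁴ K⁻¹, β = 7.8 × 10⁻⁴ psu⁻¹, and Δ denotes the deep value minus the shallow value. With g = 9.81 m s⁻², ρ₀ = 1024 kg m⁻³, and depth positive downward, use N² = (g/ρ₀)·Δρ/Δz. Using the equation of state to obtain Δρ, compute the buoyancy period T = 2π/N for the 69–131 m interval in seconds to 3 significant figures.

196 s

ΔT = -1.5 K, ΔS = +8.05 psu (deep − shallow).
Δρ/ρ₀ = −αΔT + βΔS = 2.10 × 10⁻⁴ + 6.279 × 10⁻³ = 6.489 × 10⁻³, so Δρ ≈ 6.645 kg m⁻³.
N² = (g/ρ₀)·Δρ/Δz = g·(Δρ/ρ₀)/Δz = 9.81 × 6.489 × 10⁻³ / 62 = 1.0267 × 10⁻³ s⁻².
N = √(1.0267 × 10⁻³) = 0.032042 rad s⁻¹ → T = 2π/N = 196.09 s ≈ 196 s.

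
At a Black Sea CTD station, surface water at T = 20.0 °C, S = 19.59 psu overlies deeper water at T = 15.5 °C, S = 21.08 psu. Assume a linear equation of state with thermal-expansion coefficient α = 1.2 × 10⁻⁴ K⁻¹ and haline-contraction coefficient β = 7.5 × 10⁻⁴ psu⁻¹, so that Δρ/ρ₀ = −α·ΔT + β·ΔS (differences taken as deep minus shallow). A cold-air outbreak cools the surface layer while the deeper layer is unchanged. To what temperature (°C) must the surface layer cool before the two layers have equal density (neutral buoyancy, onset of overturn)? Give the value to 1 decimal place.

Neutral buoyancy requires Δρ = 0, i.e. −α(T_deep − T_surf′) + β(S_deep − S_surf) = 0.
T_surf′ = T_deep − (β/α)·ΔS = 15.5 − (7.5 × 10⁻⁴/1.2 × 10⁻⁴)·(+1.49) = 6.188 °C.
Cooling required: 20.0 − (6.188) = 13.812 °C.

6.2 °C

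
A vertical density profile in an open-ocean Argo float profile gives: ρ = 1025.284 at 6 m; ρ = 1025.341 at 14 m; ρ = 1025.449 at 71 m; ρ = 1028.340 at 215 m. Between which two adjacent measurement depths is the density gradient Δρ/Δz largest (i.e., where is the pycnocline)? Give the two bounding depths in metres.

Compute the density gradient over each adjacent pair:
  6–14 m: Δρ/Δz = 0.057/8 = 7.1 × 10⁻³ kg m⁻⁴
  14–71 m: Δρ/Δz = 0.108/57 = 1.9 × 10⁻³ kg m⁻⁴
  71–215 m: Δρ/Δz = 2.891/144 = 0.020 kg m⁻⁴
The largest gradient is in the 71–215 m interval — the pycnocline.

71–215 m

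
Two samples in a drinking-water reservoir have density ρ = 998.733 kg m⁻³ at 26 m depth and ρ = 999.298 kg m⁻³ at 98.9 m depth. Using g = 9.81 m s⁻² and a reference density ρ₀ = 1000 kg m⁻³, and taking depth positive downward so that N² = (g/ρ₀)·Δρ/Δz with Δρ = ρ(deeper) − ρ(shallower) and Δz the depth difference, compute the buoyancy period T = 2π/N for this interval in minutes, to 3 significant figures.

12.0 min

Δρ = 999.298 − 998.733 = 0.565 kg m⁻³ over Δz = 98.9 − 26 = 72.9 m.
N² = (9.81/1000) × (0.565/72.9) = 7.6031 × 10⁻⁵ s⁻².
N = √(7.6031 × 10⁻⁵) = 8.7196 × 10⁻³ rad s⁻¹, so T = 2π/N = 720.58 s = 12.010 min ≈ 12.0 min.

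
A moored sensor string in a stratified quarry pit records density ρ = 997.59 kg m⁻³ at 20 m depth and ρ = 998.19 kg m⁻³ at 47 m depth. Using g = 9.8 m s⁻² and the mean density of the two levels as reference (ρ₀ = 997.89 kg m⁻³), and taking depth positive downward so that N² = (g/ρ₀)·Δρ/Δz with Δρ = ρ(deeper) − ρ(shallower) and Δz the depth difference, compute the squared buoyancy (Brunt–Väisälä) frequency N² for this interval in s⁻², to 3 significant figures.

2.18 × 10⁻⁴ s⁻²

Δρ = 998.19 − 997.59 = 0.60 kg m⁻³ over Δz = 47 − 20 = 27 m.
N² = (9.8/997.89) × (0.60/27) = 2.1824 × 10⁻⁴ s⁻² ≈ 2.18 × 10⁻⁴ s⁻².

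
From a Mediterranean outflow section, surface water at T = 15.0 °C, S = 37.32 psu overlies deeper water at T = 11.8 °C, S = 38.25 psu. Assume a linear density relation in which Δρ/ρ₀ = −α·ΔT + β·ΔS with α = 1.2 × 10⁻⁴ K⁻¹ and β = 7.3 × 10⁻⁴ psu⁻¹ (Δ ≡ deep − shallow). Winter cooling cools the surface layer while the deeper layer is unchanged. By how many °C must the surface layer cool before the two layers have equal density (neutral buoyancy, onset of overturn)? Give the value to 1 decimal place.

8.9 °C

Neutral buoyancy requires Δρ = 0, i.e. −α(T_deep − T_surf′) + β(S_deep − S_surf) = 0.
T_surf′ = T_deep − (β/α)·ΔS = 11.8 − (7.3 × 10⁻⁴/1.2 × 10⁻⁴)·(+0.93) = 6.143 °C.
Cooling required: 15.0 − (6.143) = 8.857 °C.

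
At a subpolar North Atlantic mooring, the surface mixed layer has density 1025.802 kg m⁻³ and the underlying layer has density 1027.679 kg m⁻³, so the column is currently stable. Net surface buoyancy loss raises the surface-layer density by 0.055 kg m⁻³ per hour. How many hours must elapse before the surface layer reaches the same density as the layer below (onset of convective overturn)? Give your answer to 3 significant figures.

Density deficit of the surface layer: 1027.679 − 1025.802 = 1.877 kg m⁻³.
Required change = 1.877 / 0.055 = 34.1 hours.

34.1 hours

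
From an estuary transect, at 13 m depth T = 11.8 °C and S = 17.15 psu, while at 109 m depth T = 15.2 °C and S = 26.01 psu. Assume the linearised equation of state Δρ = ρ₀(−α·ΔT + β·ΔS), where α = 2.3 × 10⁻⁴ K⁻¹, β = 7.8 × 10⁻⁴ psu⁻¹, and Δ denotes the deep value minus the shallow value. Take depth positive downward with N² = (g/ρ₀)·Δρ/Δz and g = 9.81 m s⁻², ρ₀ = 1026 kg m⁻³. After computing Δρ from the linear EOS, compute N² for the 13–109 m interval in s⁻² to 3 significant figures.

6.26 × 10⁻⁴ s⁻²

ΔT = +3.4 K, ΔS = +8.86 psu (deep − shallow).
Δρ/ρ₀ = −αΔT + βΔS = -7.82 × 10⁻⁴ + 6.9108 × 10⁻³ = 6.1288 × 10⁻³, so Δρ ≈ 6.288 kg m⁻³.
N² = (g/ρ₀)·Δρ/Δz = g·(Δρ/ρ₀)/Δz = 9.81 × 6.1288 × 10⁻³ / 96 = 6.2629 × 10⁻⁴ s⁻² ≈ 6.26 × 10⁻⁴ s⁻².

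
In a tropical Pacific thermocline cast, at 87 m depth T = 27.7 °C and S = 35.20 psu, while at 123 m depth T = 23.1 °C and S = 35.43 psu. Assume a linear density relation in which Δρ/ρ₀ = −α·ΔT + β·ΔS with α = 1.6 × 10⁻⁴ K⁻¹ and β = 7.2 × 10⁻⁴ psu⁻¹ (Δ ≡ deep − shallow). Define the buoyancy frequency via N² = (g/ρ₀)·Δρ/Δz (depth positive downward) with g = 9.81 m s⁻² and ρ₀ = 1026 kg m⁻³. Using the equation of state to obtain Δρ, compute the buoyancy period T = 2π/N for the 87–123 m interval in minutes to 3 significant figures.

6.68 min

ΔT = -4.6 K, ΔS = +0.23 psu (deep − shallow).
Δρ/ρ₀ = −αΔT + βΔS = 7.36 × 10⁻⁴ + 1.656 × 10⁻⁴ = 9.016 × 10⁻⁴, so Δρ ≈ 0.9250 kg m⁻³.
N² = (g/ρ₀)·Δρ/Δz = g·(Δρ/ρ₀)/Δz = 9.81 × 9.016 × 10⁻⁴ / 36 = 2.4569 × 10⁻⁴ s⁻².
N = √(2.4569 × 10⁻⁴) = 0.015675 rad s⁻¹ → T = 2π/N = 400.84 s = 6.6807 min ≈ 6.68 min.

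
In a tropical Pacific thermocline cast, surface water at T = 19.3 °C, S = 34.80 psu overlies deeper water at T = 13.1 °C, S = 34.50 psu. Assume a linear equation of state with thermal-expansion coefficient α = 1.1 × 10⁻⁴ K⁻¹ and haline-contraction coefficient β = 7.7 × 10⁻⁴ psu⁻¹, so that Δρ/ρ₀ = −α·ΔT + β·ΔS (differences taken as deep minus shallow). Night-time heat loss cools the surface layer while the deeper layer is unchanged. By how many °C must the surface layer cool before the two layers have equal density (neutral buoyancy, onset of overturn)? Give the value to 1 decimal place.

Neutral buoyancy requires Δρ = 0, i.e. −α(T_deep − T_surf′) + β(S_deep − S_surf) = 0.
T_surf′ = T_deep − (β/α)·ΔS = 13.1 − (7.7 × 10⁻⁴/1.1 × 10⁻⁴)·(-0.30) = 15.200 °C.
Cooling required: 19.3 − (15.200) = 4.100 °C.

4.1 °C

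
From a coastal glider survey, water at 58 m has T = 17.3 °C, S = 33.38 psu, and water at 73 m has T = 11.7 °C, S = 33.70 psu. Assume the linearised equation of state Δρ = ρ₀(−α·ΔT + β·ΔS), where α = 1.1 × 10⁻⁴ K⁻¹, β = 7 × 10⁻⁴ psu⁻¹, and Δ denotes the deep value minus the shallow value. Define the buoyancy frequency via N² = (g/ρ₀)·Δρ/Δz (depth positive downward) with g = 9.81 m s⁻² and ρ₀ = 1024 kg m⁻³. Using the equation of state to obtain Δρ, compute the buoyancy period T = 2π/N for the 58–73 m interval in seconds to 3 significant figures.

268 s

ΔT = -5.6 K, ΔS = +0.32 psu (deep − shallow).
Δρ/ρ₀ = −αΔT + βΔS = 6.16 × 10⁻⁴ + 2.24 × 10⁻⁴ = 8.40 × 10⁻⁴, so Δρ ≈ 0.8602 kg m⁻³.
N² = (g/ρ₀)·Δρ/Δz = g·(Δρ/ρ₀)/Δz = 9.81 × 8.40 × 10⁻⁴ / 15 = 5.4936 × 10⁻⁴ s⁻².
N = √(5.4936 × 10⁻⁴) = 0.023438 rad s⁻¹ → T = 2π/N = 268.08 s ≈ 268 s.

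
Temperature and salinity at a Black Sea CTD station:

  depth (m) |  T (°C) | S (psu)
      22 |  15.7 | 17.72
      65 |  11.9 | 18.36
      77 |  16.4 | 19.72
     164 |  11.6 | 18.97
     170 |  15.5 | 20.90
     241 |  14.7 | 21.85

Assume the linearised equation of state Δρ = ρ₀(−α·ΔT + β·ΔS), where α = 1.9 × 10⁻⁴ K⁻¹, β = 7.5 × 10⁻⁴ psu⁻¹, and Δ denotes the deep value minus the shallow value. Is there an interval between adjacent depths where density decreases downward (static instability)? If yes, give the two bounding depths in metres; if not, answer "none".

none

Evaluate Δρ/ρ₀ = −αΔT + βΔS across each adjacent pair:
  22–65 m: −αΔT+βΔS = −(1.9 × 10⁻⁴)(-3.8)+(7.5 × 10⁻⁴)(+0.64) = 1.2 × 10⁻³ → stable
  65–77 m: −αΔT+βΔS = −(1.9 × 10⁻⁴)(+4.5)+(7.5 × 10⁻⁴)(+1.36) = 1.6 × 10⁻⁴ → stable
  77–164 m: −αΔT+βΔS = −(1.9 × 10⁻⁴)(-4.8)+(7.5 × 10⁻⁴)(-0.75) = 3.5 × 10⁻⁴ → stable
  164–170 m: −αΔT+βΔS = −(1.9 × 10⁻⁴)(+3.9)+(7.5 × 10⁻⁴)(+1.93) = 7.1 × 10⁻⁴ → stable
  170–241 m: −αΔT+βΔS = −(1.9 × 10⁻⁴)(-0.8)+(7.5 × 10⁻⁴)(+0.95) = 8.6 × 10⁻⁴ → stable
Every interval has Δρ > 0: the column is stably stratified throughout.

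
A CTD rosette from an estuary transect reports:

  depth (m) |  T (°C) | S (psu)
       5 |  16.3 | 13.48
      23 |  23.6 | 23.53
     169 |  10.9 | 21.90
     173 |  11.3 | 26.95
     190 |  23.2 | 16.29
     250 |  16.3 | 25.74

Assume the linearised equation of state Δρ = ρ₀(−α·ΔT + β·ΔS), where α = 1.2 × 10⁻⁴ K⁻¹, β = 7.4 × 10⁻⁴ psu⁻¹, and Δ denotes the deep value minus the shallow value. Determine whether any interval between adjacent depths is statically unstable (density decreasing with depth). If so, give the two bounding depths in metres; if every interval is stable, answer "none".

173–190 m

Evaluate Δρ/ρ₀ = −αΔT + βΔS across each adjacent pair:
  5–23 m: −αΔT+βΔS = −(1.2 × 10⁻⁴)(+7.3)+(7.4 × 10⁻⁴)(+10.05) = 6.6 × 10⁻³ → stable
  23–169 m: −αΔT+βΔS = −(1.2 × 10⁻⁴)(-12.7)+(7.4 × 10⁻⁴)(-1.63) = 3.2 × 10⁻⁴ → stable
  169–173 m: −αΔT+βΔS = −(1.2 × 10⁻⁴)(+0.4)+(7.4 × 10⁻⁴)(+5.05) = 3.7 × 10⁻³ → stable
  173–190 m: −αΔT+βΔS = −(1.2 × 10⁻⁴)(+11.9)+(7.4 × 10⁻⁴)(-10.66) = -9.3 × 10⁻³ → UNSTABLE
  190–250 m: −αΔT+βΔS = −(1.2 × 10⁻⁴)(-6.9)+(7.4 × 10⁻⁴)(+9.45) = 7.8 × 10⁻³ → stable
The 173–190 m interval has Δρ < 0: lighter water underlies denser water.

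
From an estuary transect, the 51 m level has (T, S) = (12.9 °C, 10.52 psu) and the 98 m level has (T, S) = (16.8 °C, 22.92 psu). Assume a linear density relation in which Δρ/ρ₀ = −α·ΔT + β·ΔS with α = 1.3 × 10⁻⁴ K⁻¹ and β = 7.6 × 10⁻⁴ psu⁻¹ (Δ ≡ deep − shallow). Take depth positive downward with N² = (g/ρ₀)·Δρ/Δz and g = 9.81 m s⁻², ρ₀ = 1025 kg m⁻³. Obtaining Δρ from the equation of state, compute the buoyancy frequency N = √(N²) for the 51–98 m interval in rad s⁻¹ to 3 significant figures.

ΔT = +3.9 K, ΔS = +12.40 psu (deep − shallow).
Δρ/ρ₀ = −αΔT + βΔS = -5.07 × 10⁻⁴ + 9.424 × 10⁻³ = 8.917 × 10⁻³, so Δρ ≈ 9.140 kg m⁻³.
N² = (g/ρ₀)·Δρ/Δz = g·(Δρ/ρ₀)/Δz = 9.81 × 8.917 × 10⁻³ / 47 = 1.8612 × 10⁻³ s⁻².
N = √(1.8612 × 10⁻³) = 0.043142 rad s⁻¹ ≈ 0.0431 rad s⁻¹.

0.0431 rad s⁻¹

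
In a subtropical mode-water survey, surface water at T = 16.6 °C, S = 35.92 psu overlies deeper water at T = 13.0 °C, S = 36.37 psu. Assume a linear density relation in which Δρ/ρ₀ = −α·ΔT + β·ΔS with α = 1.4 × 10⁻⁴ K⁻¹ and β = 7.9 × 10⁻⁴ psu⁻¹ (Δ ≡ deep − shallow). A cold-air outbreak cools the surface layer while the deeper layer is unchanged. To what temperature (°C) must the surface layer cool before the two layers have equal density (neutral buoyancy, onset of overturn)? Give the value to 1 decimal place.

10.5 °C

Neutral buoyancy requires Δρ = 0, i.e. −α(T_deep − T_surf′) + β(S_deep − S_surf) = 0.
T_surf′ = T_deep − (β/α)·ΔS = 13.0 − (7.9 × 10⁻⁴/1.4 × 10⁻⁴)·(+0.45) = 10.461 °C.
Cooling required: 16.6 − (10.461) = 6.139 °C.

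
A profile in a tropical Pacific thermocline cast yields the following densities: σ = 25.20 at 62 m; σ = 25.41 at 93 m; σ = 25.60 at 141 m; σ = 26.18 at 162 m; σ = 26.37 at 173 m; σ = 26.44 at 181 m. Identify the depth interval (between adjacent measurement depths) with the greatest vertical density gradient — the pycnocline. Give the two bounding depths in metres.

Compute the density gradient over each adjacent pair:
  62–93 m: Δρ/Δz = 0.21/31 = 6.8 × 10⁻³ kg m⁻⁴
  93–141 m: Δρ/Δz = 0.19/48 = 4.0 × 10⁻³ kg m⁻⁴
  141–162 m: Δρ/Δz = 0.58/21 = 0.028 kg m⁻⁴
  162–173 m: Δρ/Δz = 0.19/11 = 0.017 kg m⁻⁴
  173–181 m: Δρ/Δz = 0.07/8 = 8.8 × 10⁻³ kg m⁻⁴
The largest gradient is in the 141–162 m interval — the pycnocline.

141–162 m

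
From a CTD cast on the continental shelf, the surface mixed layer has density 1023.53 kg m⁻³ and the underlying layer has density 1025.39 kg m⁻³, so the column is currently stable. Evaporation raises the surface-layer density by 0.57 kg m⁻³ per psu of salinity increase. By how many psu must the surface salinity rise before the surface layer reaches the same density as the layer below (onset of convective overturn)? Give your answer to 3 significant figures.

Density deficit of the surface layer: 1025.39 − 1023.53 = 1.86 kg m⁻³.
Required change = 1.86 / 0.57 = 3.26 psu.

3.26 psu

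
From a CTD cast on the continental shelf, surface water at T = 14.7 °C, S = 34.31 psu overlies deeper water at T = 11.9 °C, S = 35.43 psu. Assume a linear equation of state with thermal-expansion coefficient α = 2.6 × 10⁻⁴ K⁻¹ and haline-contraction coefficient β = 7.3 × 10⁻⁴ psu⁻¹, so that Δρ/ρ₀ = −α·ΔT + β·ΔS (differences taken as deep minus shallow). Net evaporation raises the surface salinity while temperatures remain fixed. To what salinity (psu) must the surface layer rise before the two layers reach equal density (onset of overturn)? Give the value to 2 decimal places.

36.43 psu

Neutral buoyancy requires −α(T_deep − T_surf) + β(S_deep − S_surf′) = 0.
S_surf′ = S_deep − (α/β)·ΔT = 35.43 − (2.6 × 10⁻⁴/7.3 × 10⁻⁴)·(-2.8) = 36.4273 psu.
Increase required: 36.4273 − 34.31 = 2.1173 psu.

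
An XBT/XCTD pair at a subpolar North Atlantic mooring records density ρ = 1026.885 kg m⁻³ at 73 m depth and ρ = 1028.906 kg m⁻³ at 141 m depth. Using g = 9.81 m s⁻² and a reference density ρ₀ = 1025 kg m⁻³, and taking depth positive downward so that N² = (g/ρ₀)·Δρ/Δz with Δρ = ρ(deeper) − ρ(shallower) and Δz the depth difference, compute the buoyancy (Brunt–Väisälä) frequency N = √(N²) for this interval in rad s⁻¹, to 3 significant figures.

0.0169 rad s⁻¹

Δρ = 1028.906 − 1026.885 = 2.021 kg m⁻³ over Δz = 141 − 73 = 68 m.
N² = (9.81/1025) × (2.021/68) = 2.8445 × 10⁻⁴ s⁻².
N = √(2.8445 × 10⁻⁴) = 0.016866 rad s⁻¹ ≈ 0.0169 rad s⁻¹.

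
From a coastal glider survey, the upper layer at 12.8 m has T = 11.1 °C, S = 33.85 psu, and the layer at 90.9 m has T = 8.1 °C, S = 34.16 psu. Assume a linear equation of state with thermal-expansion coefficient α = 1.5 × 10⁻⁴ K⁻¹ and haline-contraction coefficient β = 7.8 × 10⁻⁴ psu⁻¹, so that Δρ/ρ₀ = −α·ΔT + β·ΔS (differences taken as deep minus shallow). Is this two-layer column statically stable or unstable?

ΔT = 8.1 − 11.1 = -3.0 K and ΔS = 34.16 − 33.85 = +0.31 psu (deep − shallow).
−αΔT = 4.50 × 10⁻⁴; βΔS = 2.418 × 10⁻⁴; sum Δρ/ρ₀ = 6.918 × 10⁻⁴.
Δρ/ρ₀ > 0, so Δρ > 0: deeper water is denser → statically stable.

stable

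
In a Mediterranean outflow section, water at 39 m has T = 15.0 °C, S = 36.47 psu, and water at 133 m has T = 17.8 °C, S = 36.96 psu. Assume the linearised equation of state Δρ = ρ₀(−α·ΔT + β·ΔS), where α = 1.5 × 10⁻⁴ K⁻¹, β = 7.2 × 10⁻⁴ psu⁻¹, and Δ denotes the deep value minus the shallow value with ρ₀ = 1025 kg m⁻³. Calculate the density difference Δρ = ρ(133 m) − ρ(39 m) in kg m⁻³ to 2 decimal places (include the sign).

ΔT = +2.8 K, ΔS = +0.49 psu (deep − shallow).
Δρ/ρ₀ = −(1.5 × 10⁻⁴)(+2.8) + (7.2 × 10⁻⁴)(+0.49) = -6.72 × 10⁻⁵.
Δρ = 1025 × (-6.72 × 10⁻⁵) = -0.07 kg m⁻³.
Negative Δρ: lighter below, statically unstable.

-0.07 kg m⁻³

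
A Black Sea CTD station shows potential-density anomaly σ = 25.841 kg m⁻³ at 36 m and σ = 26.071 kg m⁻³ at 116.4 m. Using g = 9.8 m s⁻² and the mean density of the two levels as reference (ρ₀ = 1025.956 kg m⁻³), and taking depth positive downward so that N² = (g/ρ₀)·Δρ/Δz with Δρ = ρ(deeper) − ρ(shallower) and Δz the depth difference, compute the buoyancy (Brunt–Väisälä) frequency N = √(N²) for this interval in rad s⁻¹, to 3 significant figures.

Δρ = 1026.071 − 1025.841 = 0.230 kg m⁻³ over Δz = 116.4 − 36 = 80.4 m.
N² = (9.8/1025.956) × (0.230/80.4) = 2.7326 × 10⁻⁵ s⁻².
N = √(2.7326 × 10⁻⁵) = 5.2274 × 10⁻³ rad s⁻¹ ≈ 5.23 × 10⁻³ rad s⁻¹.

5.23 × 10⁻³ rad s⁻¹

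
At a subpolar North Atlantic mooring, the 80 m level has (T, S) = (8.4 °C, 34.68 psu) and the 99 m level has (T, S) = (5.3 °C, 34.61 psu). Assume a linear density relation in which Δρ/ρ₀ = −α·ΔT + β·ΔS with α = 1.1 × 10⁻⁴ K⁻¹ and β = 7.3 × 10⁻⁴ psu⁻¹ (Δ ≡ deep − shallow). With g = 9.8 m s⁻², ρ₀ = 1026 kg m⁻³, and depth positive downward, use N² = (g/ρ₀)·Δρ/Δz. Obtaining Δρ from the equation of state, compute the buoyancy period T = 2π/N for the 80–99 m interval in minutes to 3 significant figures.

8.56 min

ΔT = -3.1 K, ΔS = -0.07 psu (deep − shallow).
Δρ/ρ₀ = −αΔT + βΔS = 3.41 × 10⁻⁴ − 5.11 × 10⁻⁵ = 2.899 × 10⁻⁴, so Δρ ≈ 0.2974 kg m⁻³.
N² = (g/ρ₀)·Δρ/Δz = g·(Δρ/ρ₀)/Δz = 9.8 × 2.899 × 10⁻⁴ / 19 = 1.4953 × 10⁻⁴ s⁻².
N = √(1.4953 × 10⁻⁴) = 0.012228 rad s⁻¹ → T = 2π/N = 513.84 s = 8.5640 min ≈ 8.56 min.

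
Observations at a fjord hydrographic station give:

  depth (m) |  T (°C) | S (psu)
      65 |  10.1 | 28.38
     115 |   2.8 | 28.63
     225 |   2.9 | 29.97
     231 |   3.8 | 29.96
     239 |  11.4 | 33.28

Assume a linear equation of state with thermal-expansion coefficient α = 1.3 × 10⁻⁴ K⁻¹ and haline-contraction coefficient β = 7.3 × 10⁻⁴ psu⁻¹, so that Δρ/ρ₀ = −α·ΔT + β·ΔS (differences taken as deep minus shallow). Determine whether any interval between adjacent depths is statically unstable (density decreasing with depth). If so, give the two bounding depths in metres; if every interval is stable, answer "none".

225–231 m

Evaluate Δρ/ρ₀ = −αΔT + βΔS across each adjacent pair:
  65–115 m: −αΔT+βΔS = −(1.3 × 10⁻⁴)(-7.3)+(7.3 × 10⁻⁴)(+0.25) = 1.1 × 10⁻³ → stable
  115–225 m: −αΔT+βΔS = −(1.3 × 10⁻⁴)(+0.1)+(7.3 × 10⁻⁴)(+1.34) = 9.7 × 10⁻⁴ → stable
  225–231 m: −αΔT+βΔS = −(1.3 × 10⁻⁴)(+0.9)+(7.3 × 10⁻⁴)(-0.01) = -1.2 × 10⁻⁴ → UNSTABLE
  231–239 m: −αΔT+βΔS = −(1.3 × 10⁻⁴)(+7.6)+(7.3 × 10⁻⁴)(+3.32) = 1.4 × 10⁻³ → stable
The 225–231 m interval has Δρ < 0: lighter water underlies denser water.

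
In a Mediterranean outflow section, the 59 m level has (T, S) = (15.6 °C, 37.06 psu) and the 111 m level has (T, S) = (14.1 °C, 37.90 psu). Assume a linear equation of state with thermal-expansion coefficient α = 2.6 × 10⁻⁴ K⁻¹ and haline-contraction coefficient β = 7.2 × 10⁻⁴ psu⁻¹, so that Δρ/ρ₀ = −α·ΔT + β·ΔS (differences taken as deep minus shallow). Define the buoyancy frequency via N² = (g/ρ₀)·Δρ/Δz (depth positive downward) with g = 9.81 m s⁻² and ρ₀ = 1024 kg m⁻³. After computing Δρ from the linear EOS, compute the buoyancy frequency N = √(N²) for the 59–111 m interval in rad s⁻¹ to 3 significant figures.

0.0137 rad s⁻¹

ΔT = -1.5 K, ΔS = +0.84 psu (deep − shallow).
Δρ/ρ₀ = −αΔT + βΔS = 3.90 × 10⁻⁴ + 6.048 × 10⁻⁴ = 9.948 × 10⁻⁴, so Δρ ≈ 1.019 kg m⁻³.
N² = (g/ρ₀)·Δρ/Δz = g·(Δρ/ρ₀)/Δz = 9.81 × 9.948 × 10⁻⁴ / 52 = 1.8767 × 10⁻⁴ s⁻².
N = √(1.8767 × 10⁻⁴) = 0.013699 rad s⁻¹ ≈ 0.0137 rad s⁻¹.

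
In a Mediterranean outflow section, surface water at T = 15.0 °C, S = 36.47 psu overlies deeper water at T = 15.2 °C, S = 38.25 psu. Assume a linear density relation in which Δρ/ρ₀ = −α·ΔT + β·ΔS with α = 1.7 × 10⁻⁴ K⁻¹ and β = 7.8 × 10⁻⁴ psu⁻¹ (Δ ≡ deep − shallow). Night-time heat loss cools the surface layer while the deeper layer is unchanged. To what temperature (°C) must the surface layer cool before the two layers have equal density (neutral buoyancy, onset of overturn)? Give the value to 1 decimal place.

7.0 °C

Neutral buoyancy requires Δρ = 0, i.e. −α(T_deep − T_surf′) + β(S_deep − S_surf) = 0.
T_surf′ = T_deep − (β/α)·ΔS = 15.2 − (7.8 × 10⁻⁴/1.7 × 10⁻⁴)·(+1.78) = 7.033 °C.
Cooling required: 15.0 − (7.033) = 7.967 °C.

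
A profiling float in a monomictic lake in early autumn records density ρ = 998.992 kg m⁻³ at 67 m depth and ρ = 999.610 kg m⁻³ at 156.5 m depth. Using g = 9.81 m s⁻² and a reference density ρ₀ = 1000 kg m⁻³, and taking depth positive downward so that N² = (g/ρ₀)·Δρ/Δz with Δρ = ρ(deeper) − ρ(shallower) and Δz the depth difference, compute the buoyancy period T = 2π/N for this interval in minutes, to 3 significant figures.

12.7 min

Δρ = 999.610 − 998.992 = 0.618 kg m⁻³ over Δz = 156.5 − 67 = 89.5 m.
N² = (9.81/1000) × (0.618/89.5) = 6.7738 × 10⁻⁵ s⁻².
N = √(6.7738 × 10⁻⁵) = 8.2303 × 10⁻³ rad s⁻¹, so T = 2π/N = 763.42 s = 12.724 min ≈ 12.7 min.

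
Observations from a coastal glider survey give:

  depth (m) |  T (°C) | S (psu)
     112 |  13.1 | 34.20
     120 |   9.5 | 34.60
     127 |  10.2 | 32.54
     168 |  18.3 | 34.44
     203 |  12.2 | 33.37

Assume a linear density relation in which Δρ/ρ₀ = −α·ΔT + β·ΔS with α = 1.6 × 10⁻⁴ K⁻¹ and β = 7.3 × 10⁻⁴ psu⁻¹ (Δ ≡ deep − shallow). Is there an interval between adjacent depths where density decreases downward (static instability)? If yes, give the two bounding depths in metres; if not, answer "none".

120–127 m

Evaluate Δρ/ρ₀ = −αΔT + βΔS across each adjacent pair:
  112–120 m: −αΔT+βΔS = −(1.6 × 10⁻⁴)(-3.6)+(7.3 × 10⁻⁴)(+0.40) = 8.7 × 10⁻⁴ → stable
  120–127 m: −αΔT+βΔS = −(1.6 × 10⁻⁴)(+0.7)+(7.3 × 10⁻⁴)(-2.06) = -1.6 × 10⁻³ → UNSTABLE
  127–168 m: −αΔT+βΔS = −(1.6 × 10⁻⁴)(+8.1)+(7.3 × 10⁻⁴)(+1.90) = 9.1 × 10⁻⁵ → stable
  168–203 m: −αΔT+βΔS = −(1.6 × 10⁻⁴)(-6.1)+(7.3 × 10⁻⁴)(-1.07) = 1.9 × 10⁻⁴ → stable
The 120–127 m interval has Δρ < 0: lighter water underlies denser water.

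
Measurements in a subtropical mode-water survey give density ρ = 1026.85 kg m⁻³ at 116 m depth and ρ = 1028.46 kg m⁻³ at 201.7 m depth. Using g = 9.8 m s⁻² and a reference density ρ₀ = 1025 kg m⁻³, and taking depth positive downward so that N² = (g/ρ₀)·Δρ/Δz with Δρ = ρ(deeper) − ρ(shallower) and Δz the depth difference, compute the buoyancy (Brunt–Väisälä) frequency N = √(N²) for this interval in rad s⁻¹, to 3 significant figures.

Δρ = 1028.46 − 1026.85 = 1.61 kg m⁻³ over Δz = 201.7 − 116 = 85.7 m.
N² = (9.8/1025) × (1.61/85.7) = 1.7962 × 10⁻⁴ s⁻².
N = √(1.7962 × 10⁻⁴) = 0.013402 rad s⁻¹ ≈ 0.0134 rad s⁻¹.

0.0134 rad s⁻¹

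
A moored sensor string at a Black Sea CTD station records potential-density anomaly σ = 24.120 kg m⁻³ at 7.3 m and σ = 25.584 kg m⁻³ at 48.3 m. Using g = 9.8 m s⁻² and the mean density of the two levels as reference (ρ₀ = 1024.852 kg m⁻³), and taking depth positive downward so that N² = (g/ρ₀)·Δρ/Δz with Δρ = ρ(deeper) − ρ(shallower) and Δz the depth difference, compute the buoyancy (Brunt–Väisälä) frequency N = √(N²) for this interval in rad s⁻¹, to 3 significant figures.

Δρ = 1025.584 − 1024.120 = 1.464 kg m⁻³ over Δz = 48.3 − 7.3 = 41 m.
N² = (9.8/1024.852) × (1.464/41) = 3.4145 × 10⁻⁴ s⁻².
N = √(3.4145 × 10⁻⁴) = 0.018478 rad s⁻¹ ≈ 0.0185 rad s⁻¹.

0.0185 rad s⁻¹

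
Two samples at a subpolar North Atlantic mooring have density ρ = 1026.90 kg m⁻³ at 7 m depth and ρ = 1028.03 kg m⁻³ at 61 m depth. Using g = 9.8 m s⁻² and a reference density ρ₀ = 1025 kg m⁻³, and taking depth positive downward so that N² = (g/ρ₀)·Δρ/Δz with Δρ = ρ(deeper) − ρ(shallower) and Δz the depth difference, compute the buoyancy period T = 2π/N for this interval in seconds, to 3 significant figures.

Δρ = 1028.03 − 1026.90 = 1.13 kg m⁻³ over Δz = 61 − 7 = 54 m.
N² = (9.8/1025) × (1.13/54) = 2.0007 × 10⁻⁴ s⁻².
N = √(2.0007 × 10⁻⁴) = 0.014145 rad s⁻¹, so T = 2π/N = 444.20 s ≈ 444 s.

444 s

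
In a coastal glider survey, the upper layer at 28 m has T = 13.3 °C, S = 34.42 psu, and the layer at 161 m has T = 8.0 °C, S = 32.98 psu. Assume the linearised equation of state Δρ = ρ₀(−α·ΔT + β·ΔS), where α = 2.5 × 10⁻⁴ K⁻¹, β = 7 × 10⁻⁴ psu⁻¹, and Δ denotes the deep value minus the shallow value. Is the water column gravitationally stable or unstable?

stable

ΔT = 8.0 − 13.3 = -5.3 K and ΔS = 32.98 − 34.42 = -1.44 psu (deep − shallow).
−αΔT = 1.325 × 10⁻³; βΔS = -1.008 × 10⁻³; sum Δρ/ρ₀ = 3.17 × 10⁻⁴.
Δρ/ρ₀ > 0, so Δρ > 0: deeper water is denser → statically stable.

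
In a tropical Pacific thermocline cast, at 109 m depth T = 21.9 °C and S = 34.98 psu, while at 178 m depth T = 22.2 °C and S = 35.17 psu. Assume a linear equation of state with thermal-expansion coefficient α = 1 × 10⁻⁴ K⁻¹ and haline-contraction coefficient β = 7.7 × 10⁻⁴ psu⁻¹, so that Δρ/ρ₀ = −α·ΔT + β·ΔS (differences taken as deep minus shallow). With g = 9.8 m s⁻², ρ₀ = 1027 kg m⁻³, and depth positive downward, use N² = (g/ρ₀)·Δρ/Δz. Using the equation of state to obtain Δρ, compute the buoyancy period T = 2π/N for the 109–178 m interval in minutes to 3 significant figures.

25.8 min

ΔT = +0.3 K, ΔS = +0.19 psu (deep − shallow).
Δρ/ρ₀ = −αΔT + βΔS = -3.00 × 10⁻⁵ + 1.463 × 10⁻⁴ = 1.163 × 10⁻⁴, so Δρ ≈ 0.1194 kg m⁻³.
N² = (g/ρ₀)·Δρ/Δz = g·(Δρ/ρ₀)/Δz = 9.8 × 1.163 × 10⁻⁴ / 69 = 1.6518 × 10⁻⁵ s⁻².
N = √(1.6518 × 10⁻⁵) = 4.0642 × 10⁻³ rad s⁻¹ → T = 2π/N = 1.5460 × 10³ s = 25.767 min ≈ 25.8 min.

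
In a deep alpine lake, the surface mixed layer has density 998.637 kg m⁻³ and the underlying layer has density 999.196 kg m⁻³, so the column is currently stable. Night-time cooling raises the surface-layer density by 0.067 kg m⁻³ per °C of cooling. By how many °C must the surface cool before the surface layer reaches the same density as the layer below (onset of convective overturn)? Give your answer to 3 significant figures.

Density deficit of the surface layer: 999.196 − 998.637 = 0.559 kg m⁻³.
Required change = 0.559 / 0.067 = 8.34 °C.

8.34 °C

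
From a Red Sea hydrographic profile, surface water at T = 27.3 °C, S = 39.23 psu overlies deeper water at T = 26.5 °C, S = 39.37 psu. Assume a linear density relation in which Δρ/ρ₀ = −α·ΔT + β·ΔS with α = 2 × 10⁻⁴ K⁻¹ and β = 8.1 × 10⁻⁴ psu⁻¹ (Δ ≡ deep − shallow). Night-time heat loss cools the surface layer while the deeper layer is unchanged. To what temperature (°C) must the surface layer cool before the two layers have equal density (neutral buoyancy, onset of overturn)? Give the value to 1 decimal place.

Neutral buoyancy requires Δρ = 0, i.e. −α(T_deep − T_surf′) + β(S_deep − S_surf) = 0.
T_surf′ = T_deep − (β/α)·ΔS = 26.5 − (8.1 × 10⁻⁴/2 × 10⁻⁴)·(+0.14) = 25.933 °C.
Cooling required: 27.3 − (25.933) = 1.367 °C.

25.9 °C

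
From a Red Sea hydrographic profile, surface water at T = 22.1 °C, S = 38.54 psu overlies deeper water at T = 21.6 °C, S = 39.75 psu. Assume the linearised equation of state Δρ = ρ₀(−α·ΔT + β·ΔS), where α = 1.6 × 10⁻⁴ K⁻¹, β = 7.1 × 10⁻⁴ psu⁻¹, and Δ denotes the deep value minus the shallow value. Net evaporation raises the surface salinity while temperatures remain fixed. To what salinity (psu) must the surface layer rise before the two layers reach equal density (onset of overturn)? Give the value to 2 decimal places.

39.86 psu

Neutral buoyancy requires −α(T_deep − T_surf) + β(S_deep − S_surf′) = 0.
S_surf′ = S_deep − (α/β)·ΔT = 39.75 − (1.6 × 10⁻⁴/7.1 × 10⁻⁴)·(-0.5) = 39.8627 psu.
Increase required: 39.8627 − 38.54 = 1.3227 psu.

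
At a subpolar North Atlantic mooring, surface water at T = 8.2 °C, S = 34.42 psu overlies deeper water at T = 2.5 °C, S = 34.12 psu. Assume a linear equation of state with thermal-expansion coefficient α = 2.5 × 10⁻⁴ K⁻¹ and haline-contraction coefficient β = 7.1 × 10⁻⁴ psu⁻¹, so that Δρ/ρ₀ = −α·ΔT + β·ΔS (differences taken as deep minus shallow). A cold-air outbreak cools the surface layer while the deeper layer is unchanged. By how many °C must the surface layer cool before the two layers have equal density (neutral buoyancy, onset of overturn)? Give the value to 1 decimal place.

4.8 °C

Neutral buoyancy requires Δρ = 0, i.e. −α(T_deep − T_surf′) + β(S_deep − S_surf) = 0.
T_surf′ = T_deep − (β/α)·ΔS = 2.5 − (7.1 × 10⁻⁴/2.5 × 10⁻⁴)·(-0.30) = 3.352 °C.
Cooling required: 8.2 − (3.352) = 4.848 °C.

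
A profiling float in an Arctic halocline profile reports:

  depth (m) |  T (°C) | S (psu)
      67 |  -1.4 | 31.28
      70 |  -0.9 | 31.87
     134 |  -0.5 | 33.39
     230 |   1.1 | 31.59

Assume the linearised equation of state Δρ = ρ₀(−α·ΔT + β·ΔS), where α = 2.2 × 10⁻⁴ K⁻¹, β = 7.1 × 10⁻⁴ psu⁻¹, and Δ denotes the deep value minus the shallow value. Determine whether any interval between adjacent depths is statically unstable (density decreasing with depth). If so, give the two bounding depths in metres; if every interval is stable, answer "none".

134–230 m

Evaluate Δρ/ρ₀ = −αΔT + βΔS across each adjacent pair:
  67–70 m: −αΔT+βΔS = −(2.2 × 10⁻⁴)(+0.5)+(7.1 × 10⁻⁴)(+0.59) = 3.1 × 10⁻⁴ → stable
  70–134 m: −αΔT+βΔS = −(2.2 × 10⁻⁴)(+0.4)+(7.1 × 10⁻⁴)(+1.52) = 9.9 × 10⁻⁴ → stable
  134–230 m: −αΔT+βΔS = −(2.2 × 10⁻⁴)(+1.6)+(7.1 × 10⁻⁴)(-1.80) = -1.6 × 10⁻³ → UNSTABLE
The 134–230 m interval has Δρ < 0: lighter water underlies denser water.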